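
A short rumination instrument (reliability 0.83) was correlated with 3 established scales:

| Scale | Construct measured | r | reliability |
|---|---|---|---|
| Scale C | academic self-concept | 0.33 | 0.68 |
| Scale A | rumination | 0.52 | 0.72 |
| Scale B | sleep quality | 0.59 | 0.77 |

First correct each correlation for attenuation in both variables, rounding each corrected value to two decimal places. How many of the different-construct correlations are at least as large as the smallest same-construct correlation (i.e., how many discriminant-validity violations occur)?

Disattenuated r (r / √(r_scale · r_new)):
  Scale C (disc): 0.33 / √(0.68·0.83) = 0.44
  Scale A (conv): 0.52 / √(0.72·0.83) = 0.67
  Scale B (disc): 0.59 / √(0.77·0.83) = 0.74
Smallest convergent = 0.67. Discriminant values: 0.44, 0.74; count ≥ 0.67 → 1.

1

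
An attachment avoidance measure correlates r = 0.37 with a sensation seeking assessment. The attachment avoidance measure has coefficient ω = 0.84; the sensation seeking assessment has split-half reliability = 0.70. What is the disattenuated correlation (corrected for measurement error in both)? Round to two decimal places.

r_true = r_obs / √(r_xx · r_yy) = 0.37 / √(0.84 × 0.70) = 0.37 / √0.5880 = 0.37 / 0.7668 ≈ 0.48.

0.48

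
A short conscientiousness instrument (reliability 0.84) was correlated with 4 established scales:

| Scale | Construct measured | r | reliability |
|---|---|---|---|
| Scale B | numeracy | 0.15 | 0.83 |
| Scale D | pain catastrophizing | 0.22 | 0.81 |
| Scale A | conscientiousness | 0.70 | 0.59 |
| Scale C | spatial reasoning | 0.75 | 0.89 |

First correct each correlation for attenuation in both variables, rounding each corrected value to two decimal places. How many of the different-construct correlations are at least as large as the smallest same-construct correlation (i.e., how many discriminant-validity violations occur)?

Disattenuated r (r / √(r_scale · r_new)):
  Scale B (disc): 0.15 / √(0.83·0.84) = 0.18
  Scale D (disc): 0.22 / √(0.81·0.84) = 0.27
  Scale A (conv): 0.70 / √(0.59·0.84) = 0.99
  Scale C (disc): 0.75 / √(0.89·0.84) = 0.87
Smallest convergent = 0.99. Discriminant values: 0.18, 0.27, 0.87; count ≥ 0.99 → 0.

0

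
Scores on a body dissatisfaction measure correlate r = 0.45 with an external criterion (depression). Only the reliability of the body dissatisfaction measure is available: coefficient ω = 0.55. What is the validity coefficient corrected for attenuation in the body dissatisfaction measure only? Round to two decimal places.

0.61

Single correction: r_c = r_obs / √r_xx = 0.45 / √0.55 = 0.45 / 0.7416 ≈ 0.61.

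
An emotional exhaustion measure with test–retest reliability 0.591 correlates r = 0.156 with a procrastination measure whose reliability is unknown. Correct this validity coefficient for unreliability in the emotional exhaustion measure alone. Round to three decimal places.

Single correction: r_c = r_obs / √r_xx = 0.156 / √0.591 = 0.156 / 0.7688 ≈ 0.203.

0.203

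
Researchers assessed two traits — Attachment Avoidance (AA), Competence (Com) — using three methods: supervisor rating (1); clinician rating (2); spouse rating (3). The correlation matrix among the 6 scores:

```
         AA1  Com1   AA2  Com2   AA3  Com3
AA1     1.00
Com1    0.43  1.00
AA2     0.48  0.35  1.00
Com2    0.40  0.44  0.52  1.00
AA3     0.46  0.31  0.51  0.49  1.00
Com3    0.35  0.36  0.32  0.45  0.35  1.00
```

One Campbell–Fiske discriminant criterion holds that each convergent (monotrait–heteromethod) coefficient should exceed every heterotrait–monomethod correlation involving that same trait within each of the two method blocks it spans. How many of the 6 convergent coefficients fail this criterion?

Checking each validity diagonal entry against its comparison values:
AA (methods 1·2): 0.48 vs {0.43, 0.52} → fail.
AA (methods 1·3): 0.46 vs {0.43, 0.35} → pass.
AA (methods 2·3): 0.51 vs {0.52, 0.35} → fail.
Com (methods 1·2): 0.44 vs {0.43, 0.52} → fail.
Com (methods 1·3): 0.36 vs {0.43, 0.35} → fail.
Com (methods 2·3): 0.45 vs {0.52, 0.35} → fail.
5 of 6 fail.

5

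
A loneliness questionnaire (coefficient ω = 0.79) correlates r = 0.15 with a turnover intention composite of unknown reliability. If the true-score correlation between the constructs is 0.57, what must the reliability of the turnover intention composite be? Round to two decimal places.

r_true = r_obs / √(r_xx · r_yy) ⇒ 0.57 = 0.15 / √(0.79 · r_yy).
√(0.79 · r_yy) = 0.15 / 0.57 = 0.2632; 0.79 · r_yy = 0.0693; r_yy = 0.0693 / 0.79 ≈ 0.09.

0.09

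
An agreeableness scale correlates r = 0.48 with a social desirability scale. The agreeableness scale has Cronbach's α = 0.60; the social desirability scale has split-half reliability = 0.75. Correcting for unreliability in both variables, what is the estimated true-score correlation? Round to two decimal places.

0.72

r_true = r_obs / √(r_xx · r_yy) = 0.48 / √(0.60 × 0.75) = 0.48 / √0.4500 = 0.48 / 0.6708 ≈ 0.72.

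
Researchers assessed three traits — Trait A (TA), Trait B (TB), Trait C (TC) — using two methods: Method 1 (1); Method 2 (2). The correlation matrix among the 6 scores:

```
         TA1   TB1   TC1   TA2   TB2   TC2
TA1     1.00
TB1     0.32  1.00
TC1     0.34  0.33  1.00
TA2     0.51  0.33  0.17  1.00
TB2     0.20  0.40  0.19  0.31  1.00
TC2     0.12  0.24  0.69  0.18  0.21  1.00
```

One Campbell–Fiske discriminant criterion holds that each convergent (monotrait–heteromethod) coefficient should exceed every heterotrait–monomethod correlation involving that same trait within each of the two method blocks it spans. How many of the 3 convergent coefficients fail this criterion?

0

Each convergent coefficient versus the relevant comparison correlations:
TA (methods 1·2): 0.51 vs {0.32, 0.31, 0.34, 0.18} → pass.
TB (methods 1·2): 0.40 vs {0.32, 0.31, 0.33, 0.21} → pass.
TC (methods 1·2): 0.69 vs {0.34, 0.18, 0.33, 0.21} → pass.
0 of 3 fail.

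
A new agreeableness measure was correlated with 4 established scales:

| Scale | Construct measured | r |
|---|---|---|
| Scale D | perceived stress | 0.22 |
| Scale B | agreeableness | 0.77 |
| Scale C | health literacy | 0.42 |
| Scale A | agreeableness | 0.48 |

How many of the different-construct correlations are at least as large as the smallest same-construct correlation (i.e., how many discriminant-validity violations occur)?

Convergent (same construct = agreeableness): Scale B, Scale A.
Smallest convergent = 0.48. Discriminant values: 0.22, 0.42; count ≥ 0.48 → 0.

0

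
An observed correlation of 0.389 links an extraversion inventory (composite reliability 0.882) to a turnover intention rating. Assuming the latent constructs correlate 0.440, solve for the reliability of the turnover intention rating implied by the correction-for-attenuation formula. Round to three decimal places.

r_true = r_obs / √(r_xx · r_yy) ⇒ 0.440 = 0.389 / √(0.882 · r_yy).
√(0.882 · r_yy) = 0.389 / 0.440 = 0.8841; 0.882 · r_yy = 0.7816; r_yy = 0.7816 / 0.882 ≈ 0.886.

0.886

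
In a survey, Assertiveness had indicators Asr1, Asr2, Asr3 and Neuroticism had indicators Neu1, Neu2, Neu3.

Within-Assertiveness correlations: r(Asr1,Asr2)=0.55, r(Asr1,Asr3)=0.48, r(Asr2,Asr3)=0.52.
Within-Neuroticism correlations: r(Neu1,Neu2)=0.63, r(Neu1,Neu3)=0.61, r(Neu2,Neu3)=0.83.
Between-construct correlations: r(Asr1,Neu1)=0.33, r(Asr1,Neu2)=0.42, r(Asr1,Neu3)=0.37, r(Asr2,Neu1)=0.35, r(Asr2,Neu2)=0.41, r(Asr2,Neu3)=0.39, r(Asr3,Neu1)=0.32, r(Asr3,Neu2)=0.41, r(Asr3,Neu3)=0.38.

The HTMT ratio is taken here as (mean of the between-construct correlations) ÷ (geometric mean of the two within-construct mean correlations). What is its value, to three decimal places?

Mean heterotrait r = 3.38/9 = 0.3756.
Mean within-Asr = 1.55/3 = 0.5167; mean within-Neu = 2.07/3 = 0.6900.
Geometric mean = √(0.5167 × 0.6900) = 0.5971.
HTMT = 0.3756 / 0.5971 = 0.629.

0.629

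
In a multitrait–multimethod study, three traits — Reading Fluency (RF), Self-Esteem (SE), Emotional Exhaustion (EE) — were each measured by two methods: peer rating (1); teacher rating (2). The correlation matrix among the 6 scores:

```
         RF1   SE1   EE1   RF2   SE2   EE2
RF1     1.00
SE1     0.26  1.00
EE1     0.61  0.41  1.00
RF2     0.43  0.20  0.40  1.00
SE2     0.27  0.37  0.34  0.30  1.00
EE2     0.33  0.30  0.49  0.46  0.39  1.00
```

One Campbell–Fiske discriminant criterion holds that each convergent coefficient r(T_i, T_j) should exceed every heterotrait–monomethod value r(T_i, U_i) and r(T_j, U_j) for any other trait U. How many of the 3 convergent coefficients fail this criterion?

Checking each validity diagonal entry against its comparison values:
RF (methods 1·2): 0.43 vs {0.26, 0.30, 0.61, 0.46} → fail.
SE (methods 1·2): 0.37 vs {0.26, 0.30, 0.41, 0.39} → fail.
EE (methods 1·2): 0.49 vs {0.61, 0.46, 0.41, 0.39} → fail.
3 of 3 fail.

3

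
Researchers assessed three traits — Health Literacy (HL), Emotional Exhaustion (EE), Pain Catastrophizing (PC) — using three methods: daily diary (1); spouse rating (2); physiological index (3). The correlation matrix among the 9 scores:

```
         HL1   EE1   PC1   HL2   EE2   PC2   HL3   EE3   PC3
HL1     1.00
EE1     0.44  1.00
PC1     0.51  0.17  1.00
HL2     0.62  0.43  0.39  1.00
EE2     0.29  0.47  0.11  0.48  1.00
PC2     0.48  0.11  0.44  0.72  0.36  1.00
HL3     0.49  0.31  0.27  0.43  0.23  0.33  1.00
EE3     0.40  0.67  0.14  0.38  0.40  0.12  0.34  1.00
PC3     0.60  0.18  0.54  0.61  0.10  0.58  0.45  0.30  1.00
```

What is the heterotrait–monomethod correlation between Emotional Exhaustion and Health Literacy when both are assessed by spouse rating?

0.48

Different traits, same method: r(EE2, HL2) = 0.48.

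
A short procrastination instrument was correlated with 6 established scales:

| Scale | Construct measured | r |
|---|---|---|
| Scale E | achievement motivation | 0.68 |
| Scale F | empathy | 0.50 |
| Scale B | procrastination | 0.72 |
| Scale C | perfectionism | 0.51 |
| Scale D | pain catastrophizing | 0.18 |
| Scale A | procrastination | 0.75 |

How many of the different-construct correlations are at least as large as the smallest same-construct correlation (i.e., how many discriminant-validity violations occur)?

Convergent (same construct = procrastination): Scale B, Scale A.
Smallest convergent = 0.72. Discriminant values: 0.68, 0.50, 0.51, 0.18; count ≥ 0.72 → 0.

0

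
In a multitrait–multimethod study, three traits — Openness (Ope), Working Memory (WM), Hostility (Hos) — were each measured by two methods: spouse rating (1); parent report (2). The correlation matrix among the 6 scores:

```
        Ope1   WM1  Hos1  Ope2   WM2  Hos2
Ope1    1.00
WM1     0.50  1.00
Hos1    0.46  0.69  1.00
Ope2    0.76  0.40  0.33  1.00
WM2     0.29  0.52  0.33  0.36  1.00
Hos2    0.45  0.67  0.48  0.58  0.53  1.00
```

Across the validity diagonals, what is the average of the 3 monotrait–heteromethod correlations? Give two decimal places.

0.59

Convergent values: 0.76, 0.52, 0.48; mean = 1.76/3 = 0.59.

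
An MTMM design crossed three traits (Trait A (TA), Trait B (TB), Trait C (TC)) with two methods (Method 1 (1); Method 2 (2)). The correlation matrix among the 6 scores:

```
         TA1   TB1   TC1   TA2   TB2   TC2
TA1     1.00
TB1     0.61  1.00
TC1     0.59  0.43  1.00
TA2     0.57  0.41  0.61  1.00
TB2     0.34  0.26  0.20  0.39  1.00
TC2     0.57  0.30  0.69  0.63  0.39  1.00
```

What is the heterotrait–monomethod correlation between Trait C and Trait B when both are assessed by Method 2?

0.39

Different traits, same method: r(TC2, TB2) = 0.39.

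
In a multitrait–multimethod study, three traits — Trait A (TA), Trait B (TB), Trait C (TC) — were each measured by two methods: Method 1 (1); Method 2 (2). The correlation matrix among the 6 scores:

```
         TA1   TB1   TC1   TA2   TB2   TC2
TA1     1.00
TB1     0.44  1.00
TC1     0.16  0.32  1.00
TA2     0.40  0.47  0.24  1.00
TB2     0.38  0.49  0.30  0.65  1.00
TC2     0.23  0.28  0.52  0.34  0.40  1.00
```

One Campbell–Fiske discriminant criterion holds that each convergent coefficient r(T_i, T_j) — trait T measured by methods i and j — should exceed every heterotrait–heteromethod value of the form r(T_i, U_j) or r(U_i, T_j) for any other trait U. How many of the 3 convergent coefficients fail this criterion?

1

Convergent coefficients and their comparison sets:
TA (methods 1·2): 0.40 vs {0.38, 0.47, 0.23, 0.24} → fail.
TB (methods 1·2): 0.49 vs {0.47, 0.38, 0.28, 0.30} → pass.
TC (methods 1·2): 0.52 vs {0.24, 0.23, 0.30, 0.28} → pass.
1 of 3 fail.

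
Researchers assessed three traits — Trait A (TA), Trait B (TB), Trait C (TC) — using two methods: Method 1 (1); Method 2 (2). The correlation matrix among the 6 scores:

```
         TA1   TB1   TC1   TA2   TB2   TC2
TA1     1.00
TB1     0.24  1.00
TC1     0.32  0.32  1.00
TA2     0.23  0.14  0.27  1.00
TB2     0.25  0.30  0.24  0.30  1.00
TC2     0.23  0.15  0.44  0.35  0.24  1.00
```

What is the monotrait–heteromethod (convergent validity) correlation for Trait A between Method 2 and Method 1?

Same trait (TA), different methods: r(TA2, TA1) = 0.23.

0.23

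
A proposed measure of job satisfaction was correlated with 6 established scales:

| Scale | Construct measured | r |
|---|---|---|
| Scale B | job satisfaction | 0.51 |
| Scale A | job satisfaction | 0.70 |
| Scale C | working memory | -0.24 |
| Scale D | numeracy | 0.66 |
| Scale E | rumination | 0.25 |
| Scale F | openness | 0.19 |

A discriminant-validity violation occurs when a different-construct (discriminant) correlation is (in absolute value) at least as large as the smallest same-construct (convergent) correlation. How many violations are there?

1

Convergent (same construct = job satisfaction): Scale B, Scale A.
Smallest convergent = 0.51. Discriminant |r|: 0.24, 0.66, 0.25, 0.19; count ≥ 0.51 → 1.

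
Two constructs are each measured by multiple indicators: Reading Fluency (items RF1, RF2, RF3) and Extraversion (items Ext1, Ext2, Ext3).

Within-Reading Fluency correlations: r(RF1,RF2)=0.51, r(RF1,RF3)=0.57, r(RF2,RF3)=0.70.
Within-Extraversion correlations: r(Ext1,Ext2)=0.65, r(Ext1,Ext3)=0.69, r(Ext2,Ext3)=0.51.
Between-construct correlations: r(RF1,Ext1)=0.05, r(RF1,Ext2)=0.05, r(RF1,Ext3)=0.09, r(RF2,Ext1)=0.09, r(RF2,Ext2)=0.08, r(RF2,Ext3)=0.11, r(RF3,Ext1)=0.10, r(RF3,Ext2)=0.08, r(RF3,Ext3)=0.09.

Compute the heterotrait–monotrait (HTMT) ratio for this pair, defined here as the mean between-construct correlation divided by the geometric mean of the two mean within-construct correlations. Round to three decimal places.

Between-construct mean = 0.74/9 = 0.0822.
Mean within-RF = 1.78/3 = 0.5933; mean within-Ext = 1.85/3 = 0.6167.
Geometric mean = √(0.5933 × 0.6167) = 0.6049.
HTMT = 0.0822 / 0.6049 = 0.136.

0.136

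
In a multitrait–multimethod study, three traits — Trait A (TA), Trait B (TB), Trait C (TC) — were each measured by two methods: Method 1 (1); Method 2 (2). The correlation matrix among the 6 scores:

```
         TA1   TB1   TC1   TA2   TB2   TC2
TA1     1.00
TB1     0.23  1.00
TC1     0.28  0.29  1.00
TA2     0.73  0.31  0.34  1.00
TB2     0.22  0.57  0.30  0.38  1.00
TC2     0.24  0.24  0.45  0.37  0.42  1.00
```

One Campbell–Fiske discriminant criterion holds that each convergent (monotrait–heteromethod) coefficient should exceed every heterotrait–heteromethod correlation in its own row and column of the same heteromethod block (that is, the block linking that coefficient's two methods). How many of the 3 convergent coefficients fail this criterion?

0

Each convergent coefficient versus the relevant comparison correlations:
TA (methods 1·2): 0.73 vs {0.22, 0.31, 0.24, 0.34} → pass.
TB (methods 1·2): 0.57 vs {0.31, 0.22, 0.24, 0.30} → pass.
TC (methods 1·2): 0.45 vs {0.34, 0.24, 0.30, 0.24} → pass.
0 of 3 fail.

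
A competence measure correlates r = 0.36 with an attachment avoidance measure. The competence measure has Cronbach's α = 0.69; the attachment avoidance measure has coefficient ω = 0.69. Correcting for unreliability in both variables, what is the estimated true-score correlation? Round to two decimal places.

r_true = r_obs / √(r_xx · r_yy) = 0.36 / √(0.69 × 0.69) = 0.36 / √0.4761 = 0.36 / 0.6900 ≈ 0.52.

0.52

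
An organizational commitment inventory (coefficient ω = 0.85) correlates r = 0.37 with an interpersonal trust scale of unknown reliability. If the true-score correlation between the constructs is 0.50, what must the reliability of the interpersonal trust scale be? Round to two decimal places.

0.64

r_true = r_obs / √(r_xx · r_yy) ⇒ 0.50 = 0.37 / √(0.85 · r_yy).
√(0.85 · r_yy) = 0.37 / 0.50 = 0.7400; 0.85 · r_yy = 0.5476; r_yy = 0.5476 / 0.85 ≈ 0.64.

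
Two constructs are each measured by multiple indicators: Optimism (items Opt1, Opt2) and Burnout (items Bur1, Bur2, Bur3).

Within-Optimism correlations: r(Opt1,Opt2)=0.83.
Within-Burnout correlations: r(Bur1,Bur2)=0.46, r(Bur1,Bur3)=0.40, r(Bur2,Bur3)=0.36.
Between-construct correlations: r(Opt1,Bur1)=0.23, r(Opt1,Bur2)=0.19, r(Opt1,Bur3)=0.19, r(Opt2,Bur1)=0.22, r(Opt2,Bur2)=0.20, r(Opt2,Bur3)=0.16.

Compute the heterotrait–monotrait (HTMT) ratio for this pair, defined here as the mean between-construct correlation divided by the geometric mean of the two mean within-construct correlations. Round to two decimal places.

0.34

Between-construct mean = 1.19/6 = 0.1983.
Mean within-Opt = 0.83/1 = 0.8300; mean within-Bur = 1.22/3 = 0.4067.
Geometric mean = √(0.8300 × 0.4067) = 0.5810.
HTMT = 0.1983 / 0.5810 = 0.34.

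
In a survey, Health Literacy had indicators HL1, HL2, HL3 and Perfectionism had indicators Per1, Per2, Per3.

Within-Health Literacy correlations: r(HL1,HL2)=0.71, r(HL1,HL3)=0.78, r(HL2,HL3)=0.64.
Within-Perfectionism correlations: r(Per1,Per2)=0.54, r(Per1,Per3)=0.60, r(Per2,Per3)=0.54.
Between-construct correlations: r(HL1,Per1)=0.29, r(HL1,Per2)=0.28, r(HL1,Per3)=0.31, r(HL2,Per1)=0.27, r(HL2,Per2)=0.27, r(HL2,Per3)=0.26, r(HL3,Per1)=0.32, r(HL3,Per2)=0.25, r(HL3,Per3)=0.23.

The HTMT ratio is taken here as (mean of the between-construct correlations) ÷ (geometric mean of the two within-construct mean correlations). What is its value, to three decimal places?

0.437

Mean heterotrait r = 2.48/9 = 0.2756.
Mean within-HL = 2.13/3 = 0.7100; mean within-Per = 1.68/3 = 0.5600.
Geometric mean = √(0.7100 × 0.5600) = 0.6306.
HTMT = 0.2756 / 0.6306 = 0.437.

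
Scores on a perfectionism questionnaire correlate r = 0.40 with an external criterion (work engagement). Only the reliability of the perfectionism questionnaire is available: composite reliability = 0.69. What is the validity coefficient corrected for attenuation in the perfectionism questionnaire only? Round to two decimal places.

0.48

Single correction: r_c = r_obs / √r_xx = 0.40 / √0.69 = 0.40 / 0.8307 ≈ 0.48.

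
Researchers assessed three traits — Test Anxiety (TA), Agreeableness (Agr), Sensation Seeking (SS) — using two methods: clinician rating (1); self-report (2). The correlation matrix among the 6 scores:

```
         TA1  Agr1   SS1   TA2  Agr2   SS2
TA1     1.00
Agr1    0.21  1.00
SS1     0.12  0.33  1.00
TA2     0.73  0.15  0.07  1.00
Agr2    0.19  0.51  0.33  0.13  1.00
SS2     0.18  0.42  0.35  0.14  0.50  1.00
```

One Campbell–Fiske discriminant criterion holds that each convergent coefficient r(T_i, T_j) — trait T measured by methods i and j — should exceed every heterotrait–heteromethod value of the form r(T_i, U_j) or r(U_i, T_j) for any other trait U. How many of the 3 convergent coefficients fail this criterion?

Each convergent coefficient versus the relevant comparison correlations:
TA (methods 1·2): 0.73 vs {0.19, 0.15, 0.18, 0.07} → pass.
Agr (methods 1·2): 0.51 vs {0.15, 0.19, 0.42, 0.33} → pass.
SS (methods 1·2): 0.35 vs {0.07, 0.18, 0.33, 0.42} → fail.
1 of 3 fail.

1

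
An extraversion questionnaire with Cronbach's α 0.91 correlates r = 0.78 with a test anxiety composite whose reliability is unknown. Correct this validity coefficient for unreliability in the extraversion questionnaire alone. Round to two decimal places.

0.82

Single correction: r_c = r_obs / √r_xx = 0.78 / √0.91 = 0.78 / 0.9539 ≈ 0.82.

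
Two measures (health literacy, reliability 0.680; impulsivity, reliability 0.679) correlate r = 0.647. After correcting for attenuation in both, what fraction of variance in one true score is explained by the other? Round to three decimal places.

0.907

Disattenuated r = 0.647 / √(0.680 × 0.679) = 0.647 / 0.6795 = 0.9522.
Shared true-score variance = 0.9522² = 0.9067 ≈ 0.907.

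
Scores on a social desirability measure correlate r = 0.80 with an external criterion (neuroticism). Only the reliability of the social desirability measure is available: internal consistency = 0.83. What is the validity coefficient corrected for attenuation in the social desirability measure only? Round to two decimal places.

0.88

Single correction: r_c = r_obs / √r_xx = 0.80 / √0.83 = 0.80 / 0.9110 ≈ 0.88.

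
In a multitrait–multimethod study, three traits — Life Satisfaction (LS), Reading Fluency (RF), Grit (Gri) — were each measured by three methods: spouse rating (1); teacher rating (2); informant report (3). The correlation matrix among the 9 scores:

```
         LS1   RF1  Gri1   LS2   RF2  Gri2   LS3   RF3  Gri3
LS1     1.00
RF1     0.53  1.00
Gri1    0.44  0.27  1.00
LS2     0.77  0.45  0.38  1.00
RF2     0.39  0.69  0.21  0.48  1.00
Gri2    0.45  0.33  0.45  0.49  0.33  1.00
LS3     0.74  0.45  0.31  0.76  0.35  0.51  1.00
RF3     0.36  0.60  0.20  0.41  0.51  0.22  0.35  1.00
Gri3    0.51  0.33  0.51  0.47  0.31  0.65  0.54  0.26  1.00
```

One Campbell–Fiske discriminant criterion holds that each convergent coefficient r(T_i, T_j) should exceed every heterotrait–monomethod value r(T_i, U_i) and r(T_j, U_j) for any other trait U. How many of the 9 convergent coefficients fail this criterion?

Convergent coefficients and their comparison sets:
LS (methods 1·2): 0.77 vs {0.53, 0.48, 0.44, 0.49} → pass.
LS (methods 1·3): 0.74 vs {0.53, 0.35, 0.44, 0.54} → pass.
LS (methods 2·3): 0.76 vs {0.48, 0.35, 0.49, 0.54} → pass.
RF (methods 1·2): 0.69 vs {0.53, 0.48, 0.27, 0.33} → pass.
RF (methods 1·3): 0.60 vs {0.53, 0.35, 0.27, 0.26} → pass.
RF (methods 2·3): 0.51 vs {0.48, 0.35, 0.33, 0.26} → pass.
Gri (methods 1·2): 0.45 vs {0.44, 0.49, 0.27, 0.33} → fail.
Gri (methods 1·3): 0.51 vs {0.44, 0.54, 0.27, 0.26} → fail.
Gri (methods 2·3): 0.65 vs {0.49, 0.54, 0.33, 0.26} → pass.
2 of 9 fail.

2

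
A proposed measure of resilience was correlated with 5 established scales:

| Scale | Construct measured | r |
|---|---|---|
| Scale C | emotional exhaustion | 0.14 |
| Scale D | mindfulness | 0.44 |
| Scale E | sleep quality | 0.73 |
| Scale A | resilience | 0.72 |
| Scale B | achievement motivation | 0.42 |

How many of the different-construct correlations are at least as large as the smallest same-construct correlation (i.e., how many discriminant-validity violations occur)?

Convergent (same construct = resilience): Scale A.
Smallest convergent = 0.72. Discriminant values: 0.14, 0.44, 0.73, 0.42; count ≥ 0.72 → 1.

1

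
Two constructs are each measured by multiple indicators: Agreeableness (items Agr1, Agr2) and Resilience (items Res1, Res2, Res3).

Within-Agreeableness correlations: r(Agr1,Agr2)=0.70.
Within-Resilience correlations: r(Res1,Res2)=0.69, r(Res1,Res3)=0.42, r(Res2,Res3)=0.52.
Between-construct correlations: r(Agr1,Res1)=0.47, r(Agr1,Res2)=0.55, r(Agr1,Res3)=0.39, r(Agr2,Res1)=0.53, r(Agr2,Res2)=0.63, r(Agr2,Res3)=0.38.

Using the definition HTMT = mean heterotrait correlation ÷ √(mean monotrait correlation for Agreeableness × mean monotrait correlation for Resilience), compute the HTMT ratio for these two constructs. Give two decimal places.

0.80

Mean between = 2.95/6 = 0.4917.
Mean within-Agr = 0.70/1 = 0.7000; mean within-Res = 1.63/3 = 0.5433.
Geometric mean = √(0.7000 × 0.5433) = 0.6167.
HTMT = 0.4917 / 0.6167 = 0.80.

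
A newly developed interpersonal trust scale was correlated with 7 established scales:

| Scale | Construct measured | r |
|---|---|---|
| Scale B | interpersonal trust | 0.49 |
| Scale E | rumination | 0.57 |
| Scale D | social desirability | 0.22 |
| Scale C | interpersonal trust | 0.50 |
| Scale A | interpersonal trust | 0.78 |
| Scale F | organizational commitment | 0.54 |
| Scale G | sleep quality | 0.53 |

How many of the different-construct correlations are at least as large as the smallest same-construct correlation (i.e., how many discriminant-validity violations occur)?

3

Convergent (same construct = interpersonal trust): Scale B, Scale C, Scale A.
Smallest convergent = 0.49. Discriminant values: 0.57, 0.22, 0.54, 0.53; count ≥ 0.49 → 3.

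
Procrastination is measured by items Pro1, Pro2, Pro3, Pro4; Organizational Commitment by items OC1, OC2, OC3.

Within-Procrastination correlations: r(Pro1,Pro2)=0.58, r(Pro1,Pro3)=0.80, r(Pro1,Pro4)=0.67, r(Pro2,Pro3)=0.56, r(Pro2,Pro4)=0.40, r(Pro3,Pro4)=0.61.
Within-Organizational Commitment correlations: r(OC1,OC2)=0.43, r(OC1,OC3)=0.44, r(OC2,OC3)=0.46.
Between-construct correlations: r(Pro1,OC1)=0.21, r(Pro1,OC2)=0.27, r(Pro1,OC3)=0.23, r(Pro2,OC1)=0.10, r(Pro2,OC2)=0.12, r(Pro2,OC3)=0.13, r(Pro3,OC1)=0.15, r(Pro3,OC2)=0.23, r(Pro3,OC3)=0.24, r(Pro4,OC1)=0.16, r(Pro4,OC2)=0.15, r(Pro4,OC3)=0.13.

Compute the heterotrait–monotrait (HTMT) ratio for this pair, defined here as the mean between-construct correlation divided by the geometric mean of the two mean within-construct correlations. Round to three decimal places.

Mean between = 2.12/12 = 0.1767.
Mean within-Pro = 3.62/6 = 0.6033; mean within-OC = 1.33/3 = 0.4433.
Geometric mean = √(0.6033 × 0.4433) = 0.5171.
HTMT = 0.1767 / 0.5171 = 0.342.

0.342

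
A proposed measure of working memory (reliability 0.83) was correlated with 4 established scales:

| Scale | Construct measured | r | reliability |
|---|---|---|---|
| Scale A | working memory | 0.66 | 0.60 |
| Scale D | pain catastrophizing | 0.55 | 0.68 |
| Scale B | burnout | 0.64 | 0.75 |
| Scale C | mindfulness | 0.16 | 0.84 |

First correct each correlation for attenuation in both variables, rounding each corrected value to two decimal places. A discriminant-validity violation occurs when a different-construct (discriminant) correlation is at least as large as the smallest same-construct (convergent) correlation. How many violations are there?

0

Disattenuated r (r / √(r_scale · r_new)):
  Scale A (conv): 0.66 / √(0.60·0.83) = 0.94
  Scale D (disc): 0.55 / √(0.68·0.83) = 0.73
  Scale B (disc): 0.64 / √(0.75·0.83) = 0.81
  Scale C (disc): 0.16 / √(0.84·0.83) = 0.19
Smallest convergent = 0.94. Discriminant values: 0.73, 0.81, 0.19; count ≥ 0.94 → 0.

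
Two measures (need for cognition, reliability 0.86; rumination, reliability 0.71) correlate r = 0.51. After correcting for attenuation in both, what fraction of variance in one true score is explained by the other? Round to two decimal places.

0.43

Disattenuated r = 0.51 / √(0.86 × 0.71) = 0.51 / 0.7814 = 0.6527.
Shared true-score variance = 0.6527² = 0.4260 ≈ 0.43.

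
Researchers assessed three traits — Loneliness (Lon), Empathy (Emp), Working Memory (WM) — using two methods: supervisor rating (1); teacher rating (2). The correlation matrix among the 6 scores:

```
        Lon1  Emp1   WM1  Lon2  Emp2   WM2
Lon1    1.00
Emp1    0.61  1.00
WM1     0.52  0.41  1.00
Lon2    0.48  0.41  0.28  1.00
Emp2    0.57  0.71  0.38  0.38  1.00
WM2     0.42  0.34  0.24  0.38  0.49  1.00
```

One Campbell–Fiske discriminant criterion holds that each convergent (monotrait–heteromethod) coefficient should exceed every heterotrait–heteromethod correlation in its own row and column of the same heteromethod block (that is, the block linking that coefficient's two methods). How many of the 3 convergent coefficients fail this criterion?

2

Each convergent coefficient versus the relevant comparison correlations:
Lon (methods 1·2): 0.48 vs {0.57, 0.41, 0.42, 0.28} → fail.
Emp (methods 1·2): 0.71 vs {0.41, 0.57, 0.34, 0.38} → pass.
WM (methods 1·2): 0.24 vs {0.28, 0.42, 0.38, 0.34} → fail.
2 of 3 fail.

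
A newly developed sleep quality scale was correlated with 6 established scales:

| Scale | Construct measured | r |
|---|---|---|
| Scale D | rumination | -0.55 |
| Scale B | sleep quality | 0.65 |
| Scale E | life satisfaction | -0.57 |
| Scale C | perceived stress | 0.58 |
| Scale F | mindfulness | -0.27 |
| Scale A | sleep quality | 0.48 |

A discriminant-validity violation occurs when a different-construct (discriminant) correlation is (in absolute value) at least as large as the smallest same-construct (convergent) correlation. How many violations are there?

3

Convergent (same construct = sleep quality): Scale B, Scale A.
Smallest convergent = 0.48. Discriminant |r|: 0.55, 0.57, 0.58, 0.27; count ≥ 0.48 → 3.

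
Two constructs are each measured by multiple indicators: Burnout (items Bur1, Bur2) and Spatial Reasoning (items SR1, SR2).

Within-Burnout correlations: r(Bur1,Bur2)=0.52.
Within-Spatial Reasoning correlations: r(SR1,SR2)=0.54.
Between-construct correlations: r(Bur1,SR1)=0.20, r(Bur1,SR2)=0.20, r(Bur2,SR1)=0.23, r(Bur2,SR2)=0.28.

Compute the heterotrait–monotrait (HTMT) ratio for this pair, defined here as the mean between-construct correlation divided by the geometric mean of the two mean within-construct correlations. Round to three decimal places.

0.429

Mean heterotrait r = 0.91/4 = 0.2275.
Mean within-Bur = 0.52/1 = 0.5200; mean within-SR = 0.54/1 = 0.5400.
Geometric mean = √(0.5200 × 0.5400) = 0.5299.
HTMT = 0.2275 / 0.5299 = 0.429.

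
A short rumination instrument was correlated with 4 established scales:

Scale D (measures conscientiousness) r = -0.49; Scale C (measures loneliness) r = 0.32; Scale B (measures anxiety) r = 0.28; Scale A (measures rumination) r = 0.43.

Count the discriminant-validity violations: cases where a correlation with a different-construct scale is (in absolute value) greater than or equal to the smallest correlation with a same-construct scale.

Convergent (same construct = rumination): Scale A.
Smallest convergent = 0.43. Discriminant |r|: 0.49, 0.32, 0.28; count ≥ 0.43 → 1.

1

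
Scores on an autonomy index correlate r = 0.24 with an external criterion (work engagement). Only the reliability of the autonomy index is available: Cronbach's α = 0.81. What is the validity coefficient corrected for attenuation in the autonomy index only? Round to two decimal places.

0.27

Single correction: r_c = r_obs / √r_xx = 0.24 / √0.81 = 0.24 / 0.9000 ≈ 0.27.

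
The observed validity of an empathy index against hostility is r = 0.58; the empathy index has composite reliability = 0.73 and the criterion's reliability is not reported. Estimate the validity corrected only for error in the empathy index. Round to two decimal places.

Single correction: r_c = r_obs / √r_xx = 0.58 / √0.73 = 0.58 / 0.8544 ≈ 0.68.

0.68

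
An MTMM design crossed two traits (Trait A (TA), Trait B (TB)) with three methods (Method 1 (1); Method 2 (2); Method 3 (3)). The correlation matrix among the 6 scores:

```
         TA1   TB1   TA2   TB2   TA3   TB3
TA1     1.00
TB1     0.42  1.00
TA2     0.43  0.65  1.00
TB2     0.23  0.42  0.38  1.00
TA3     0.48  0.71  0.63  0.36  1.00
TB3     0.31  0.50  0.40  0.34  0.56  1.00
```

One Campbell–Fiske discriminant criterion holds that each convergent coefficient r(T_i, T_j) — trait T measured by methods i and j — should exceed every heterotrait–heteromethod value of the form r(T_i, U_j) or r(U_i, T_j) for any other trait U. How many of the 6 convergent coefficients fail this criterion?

Checking each validity diagonal entry against its comparison values:
TA (methods 1·2): 0.43 vs {0.23, 0.65} → fail.
TA (methods 1·3): 0.48 vs {0.31, 0.71} → fail.
TA (methods 2·3): 0.63 vs {0.40, 0.36} → pass.
TB (methods 1·2): 0.42 vs {0.65, 0.23} → fail.
TB (methods 1·3): 0.50 vs {0.71, 0.31} → fail.
TB (methods 2·3): 0.34 vs {0.36, 0.40} → fail.
5 of 6 fail.

5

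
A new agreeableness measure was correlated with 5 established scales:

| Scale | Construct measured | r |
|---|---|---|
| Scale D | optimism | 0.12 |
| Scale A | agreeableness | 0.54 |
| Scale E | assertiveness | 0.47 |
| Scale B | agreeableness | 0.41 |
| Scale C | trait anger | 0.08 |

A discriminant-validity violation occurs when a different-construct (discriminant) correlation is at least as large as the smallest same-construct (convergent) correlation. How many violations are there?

Convergent (same construct = agreeableness): Scale A, Scale B.
Smallest convergent = 0.41. Discriminant values: 0.12, 0.47, 0.08; count ≥ 0.41 → 1.

1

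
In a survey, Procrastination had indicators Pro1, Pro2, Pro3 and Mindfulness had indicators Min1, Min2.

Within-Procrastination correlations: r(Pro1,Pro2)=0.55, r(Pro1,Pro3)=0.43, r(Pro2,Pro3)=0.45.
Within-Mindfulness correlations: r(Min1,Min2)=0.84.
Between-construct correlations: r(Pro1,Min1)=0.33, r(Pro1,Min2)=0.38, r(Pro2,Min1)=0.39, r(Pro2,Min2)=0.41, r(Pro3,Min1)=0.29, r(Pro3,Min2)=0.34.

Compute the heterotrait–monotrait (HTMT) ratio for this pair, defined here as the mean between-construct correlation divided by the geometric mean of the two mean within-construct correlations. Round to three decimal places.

0.564

Between-construct mean = 2.14/6 = 0.3567.
Mean within-Pro = 1.43/3 = 0.4767; mean within-Min = 0.84/1 = 0.8400.
Geometric mean = √(0.4767 × 0.8400) = 0.6328.
HTMT = 0.3567 / 0.6328 = 0.564.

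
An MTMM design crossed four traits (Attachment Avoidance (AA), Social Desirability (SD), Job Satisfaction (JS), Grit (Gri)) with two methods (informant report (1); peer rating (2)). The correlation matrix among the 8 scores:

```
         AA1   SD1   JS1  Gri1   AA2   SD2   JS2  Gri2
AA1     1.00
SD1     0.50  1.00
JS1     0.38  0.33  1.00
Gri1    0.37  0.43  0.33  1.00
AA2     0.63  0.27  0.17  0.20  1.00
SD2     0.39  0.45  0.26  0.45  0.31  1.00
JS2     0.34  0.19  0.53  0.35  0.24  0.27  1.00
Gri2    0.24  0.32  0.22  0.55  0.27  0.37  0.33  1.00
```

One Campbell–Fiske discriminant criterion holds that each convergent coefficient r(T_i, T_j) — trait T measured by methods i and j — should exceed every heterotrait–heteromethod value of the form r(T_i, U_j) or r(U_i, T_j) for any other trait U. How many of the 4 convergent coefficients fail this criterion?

Convergent coefficients and their comparison sets:
AA (methods 1·2): 0.63 vs {0.39, 0.27, 0.34, 0.17, 0.24, 0.20} → pass.
SD (methods 1·2): 0.45 vs {0.27, 0.39, 0.19, 0.26, 0.32, 0.45} → fail.
JS (methods 1·2): 0.53 vs {0.17, 0.34, 0.26, 0.19, 0.22, 0.35} → pass.
Gri (methods 1·2): 0.55 vs {0.20, 0.24, 0.45, 0.32, 0.35, 0.22} → pass.
1 of 4 fail.

1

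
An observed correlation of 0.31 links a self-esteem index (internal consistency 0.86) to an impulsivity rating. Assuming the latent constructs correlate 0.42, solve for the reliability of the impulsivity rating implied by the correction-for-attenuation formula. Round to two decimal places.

r_true = r_obs / √(r_xx · r_yy) ⇒ 0.42 = 0.31 / √(0.86 · r_yy).
√(0.86 · r_yy) = 0.31 / 0.42 = 0.7381; 0.86 · r_yy = 0.5448; r_yy = 0.5448 / 0.86 ≈ 0.63.

0.63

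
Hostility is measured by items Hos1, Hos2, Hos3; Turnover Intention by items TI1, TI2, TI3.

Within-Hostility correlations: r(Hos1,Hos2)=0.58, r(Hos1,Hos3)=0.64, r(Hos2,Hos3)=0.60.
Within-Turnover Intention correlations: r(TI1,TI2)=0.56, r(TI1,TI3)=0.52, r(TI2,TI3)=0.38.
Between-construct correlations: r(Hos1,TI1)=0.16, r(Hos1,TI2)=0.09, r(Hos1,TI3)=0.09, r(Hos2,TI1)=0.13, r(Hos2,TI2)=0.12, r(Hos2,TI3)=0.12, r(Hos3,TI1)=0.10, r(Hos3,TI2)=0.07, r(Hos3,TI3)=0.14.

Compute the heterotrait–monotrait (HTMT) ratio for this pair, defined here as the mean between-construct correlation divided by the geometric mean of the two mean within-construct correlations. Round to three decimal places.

Mean between = 1.02/9 = 0.1133.
Mean within-Hos = 1.82/3 = 0.6067; mean within-TI = 1.46/3 = 0.4867.
Geometric mean = √(0.6067 × 0.4867) = 0.5434.
HTMT = 0.1133 / 0.5434 = 0.209.

0.209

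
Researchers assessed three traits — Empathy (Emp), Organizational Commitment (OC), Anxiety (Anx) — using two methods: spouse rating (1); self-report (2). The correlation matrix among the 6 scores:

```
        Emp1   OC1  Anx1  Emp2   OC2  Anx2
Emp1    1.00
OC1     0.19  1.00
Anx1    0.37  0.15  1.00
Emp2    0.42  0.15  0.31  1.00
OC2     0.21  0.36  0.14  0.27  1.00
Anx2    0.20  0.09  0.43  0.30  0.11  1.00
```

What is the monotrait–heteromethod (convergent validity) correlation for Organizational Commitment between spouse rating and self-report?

0.36

Same trait (OC), different methods: r(OC1, OC2) = 0.36.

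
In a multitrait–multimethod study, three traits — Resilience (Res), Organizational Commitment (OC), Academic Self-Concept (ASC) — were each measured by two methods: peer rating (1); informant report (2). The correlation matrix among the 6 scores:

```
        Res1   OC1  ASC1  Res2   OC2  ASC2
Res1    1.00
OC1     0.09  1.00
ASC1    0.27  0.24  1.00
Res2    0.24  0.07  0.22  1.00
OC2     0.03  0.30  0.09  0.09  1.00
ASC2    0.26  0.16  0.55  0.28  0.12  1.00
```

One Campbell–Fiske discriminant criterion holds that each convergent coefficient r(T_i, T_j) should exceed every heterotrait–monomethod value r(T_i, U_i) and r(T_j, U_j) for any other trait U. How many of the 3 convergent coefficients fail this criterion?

1

Convergent coefficients and their comparison sets:
Res (methods 1·2): 0.24 vs {0.09, 0.09, 0.27, 0.28} → fail.
OC (methods 1·2): 0.30 vs {0.09, 0.09, 0.24, 0.12} → pass.
ASC (methods 1·2): 0.55 vs {0.27, 0.28, 0.24, 0.12} → pass.
1 of 3 fail.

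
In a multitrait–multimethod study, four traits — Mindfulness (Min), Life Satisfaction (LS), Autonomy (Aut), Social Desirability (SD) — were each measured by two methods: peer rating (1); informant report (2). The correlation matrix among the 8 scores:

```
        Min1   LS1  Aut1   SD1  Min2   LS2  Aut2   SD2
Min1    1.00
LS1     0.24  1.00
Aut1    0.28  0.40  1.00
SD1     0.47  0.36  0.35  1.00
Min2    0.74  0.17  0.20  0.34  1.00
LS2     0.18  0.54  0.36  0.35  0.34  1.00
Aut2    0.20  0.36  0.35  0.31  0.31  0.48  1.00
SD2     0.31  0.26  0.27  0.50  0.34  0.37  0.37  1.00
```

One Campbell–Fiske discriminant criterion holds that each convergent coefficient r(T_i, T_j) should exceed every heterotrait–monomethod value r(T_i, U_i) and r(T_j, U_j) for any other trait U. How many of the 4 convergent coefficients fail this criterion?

1

Convergent coefficients and their comparison sets:
Min (methods 1·2): 0.74 vs {0.24, 0.34, 0.28, 0.31, 0.47, 0.34} → pass.
LS (methods 1·2): 0.54 vs {0.24, 0.34, 0.40, 0.48, 0.36, 0.37} → pass.
Aut (methods 1·2): 0.35 vs {0.28, 0.31, 0.40, 0.48, 0.35, 0.37} → fail.
SD (methods 1·2): 0.50 vs {0.47, 0.34, 0.36, 0.37, 0.35, 0.37} → pass.
1 of 4 fail.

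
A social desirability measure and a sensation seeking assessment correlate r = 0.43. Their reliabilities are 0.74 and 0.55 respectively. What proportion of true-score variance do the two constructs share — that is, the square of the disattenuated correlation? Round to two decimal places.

Disattenuated r = 0.43 / √(0.74 × 0.55) = 0.43 / 0.6380 = 0.6740.
Shared true-score variance = 0.6740² = 0.4543 ≈ 0.45.

0.45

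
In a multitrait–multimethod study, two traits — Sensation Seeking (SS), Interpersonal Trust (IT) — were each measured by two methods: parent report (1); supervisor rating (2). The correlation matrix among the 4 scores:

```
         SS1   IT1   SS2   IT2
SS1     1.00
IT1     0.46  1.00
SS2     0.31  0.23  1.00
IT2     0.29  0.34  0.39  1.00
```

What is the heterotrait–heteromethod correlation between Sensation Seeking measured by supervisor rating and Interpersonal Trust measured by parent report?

0.23

Different traits and methods: r(SS2, IT1) = 0.23.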